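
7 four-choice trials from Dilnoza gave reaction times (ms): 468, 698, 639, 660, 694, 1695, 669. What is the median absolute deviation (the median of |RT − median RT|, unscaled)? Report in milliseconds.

Sorted: 468, 639, 660, 669, 694, 698, 1695 → median = 669
|x − 669|: 201, 29, 30, 9, 25, 1026, 0
Sorted deviations: 0, 9, 25, 29, 30, 201, 1026 → MAD = 29

29 ms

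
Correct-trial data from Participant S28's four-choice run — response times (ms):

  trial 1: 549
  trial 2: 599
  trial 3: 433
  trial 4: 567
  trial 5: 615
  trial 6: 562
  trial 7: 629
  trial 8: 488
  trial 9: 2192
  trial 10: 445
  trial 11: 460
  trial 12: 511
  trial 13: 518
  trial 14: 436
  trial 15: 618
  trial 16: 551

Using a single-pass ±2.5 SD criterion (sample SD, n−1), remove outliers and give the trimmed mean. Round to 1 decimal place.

n = 16, ΣRT = 10173, M = 635.812
Σ(x−M)² = 2648468.44; s = √(2648468.44/15) = 420.196
Cutoffs: 635.812 ± 2.5·420.196 → [-414.7, 1686.3]
Outside: 2192 → excluded.
Retained (n=15): Σ = 7981, mean = 7981/15 = 532.067

532.1 ms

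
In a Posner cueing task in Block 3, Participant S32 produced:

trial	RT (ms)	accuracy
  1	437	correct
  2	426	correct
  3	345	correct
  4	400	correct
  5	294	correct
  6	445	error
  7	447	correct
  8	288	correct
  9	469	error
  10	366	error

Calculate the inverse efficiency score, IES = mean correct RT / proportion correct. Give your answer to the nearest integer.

538 ms

Correct trials (n=7): 437, 426, 345, 400, 294, 447, 288
Mean correct RT = 2637/7 = 376.7143 ms
Proportion correct = 7/10
IES = 376.7143 / (7/10) = 538.163 ms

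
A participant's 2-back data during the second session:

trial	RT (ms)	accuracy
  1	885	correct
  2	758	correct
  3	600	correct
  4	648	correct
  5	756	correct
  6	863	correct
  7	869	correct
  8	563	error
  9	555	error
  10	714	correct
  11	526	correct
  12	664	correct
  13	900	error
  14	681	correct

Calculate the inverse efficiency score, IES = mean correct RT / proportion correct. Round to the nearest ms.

921 ms

Correct trials (n=11): 885, 758, 600, 648, 756, 863, 869, 714, 526, 664, 681
Mean correct RT = 7964/11 = 724.0000 ms
Proportion correct = 11/14
IES = 724.0000 / (11/14) = 921.455 ms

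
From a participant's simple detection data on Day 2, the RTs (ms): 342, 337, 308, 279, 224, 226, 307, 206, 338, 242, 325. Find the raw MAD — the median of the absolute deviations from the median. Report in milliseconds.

Sorted: 206, 224, 226, 242, 279, 307, 308, 325, 337, 338, 342 → median = 307
|x − 307|: 35, 30, 1, 28, 83, 81, 0, 101, 31, 65, 18
Sorted deviations: 0, 1, 18, 28, 30, 31, 35, 65, 81, 83, 101 → MAD = 31

31 ms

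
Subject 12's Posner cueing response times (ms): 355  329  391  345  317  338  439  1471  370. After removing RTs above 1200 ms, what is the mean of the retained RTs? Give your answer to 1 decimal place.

Excluded: 1471
Retained (n=8): Σ = 2884
Mean = 2884/8 = 360.5000

360.5 ms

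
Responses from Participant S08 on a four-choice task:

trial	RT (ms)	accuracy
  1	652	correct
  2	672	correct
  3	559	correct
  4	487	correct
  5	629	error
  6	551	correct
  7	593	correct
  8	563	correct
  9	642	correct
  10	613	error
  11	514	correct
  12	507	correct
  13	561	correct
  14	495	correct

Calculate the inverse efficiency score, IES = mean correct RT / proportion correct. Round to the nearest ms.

661 ms

Correct trials (n=12): 652, 672, 559, 487, 551, 593, 563, 642, 514, 507, 561, 495
Mean correct RT = 6796/12 = 566.3333 ms
Proportion correct = 12/14
IES = 566.3333 / (12/14) = 660.722 ms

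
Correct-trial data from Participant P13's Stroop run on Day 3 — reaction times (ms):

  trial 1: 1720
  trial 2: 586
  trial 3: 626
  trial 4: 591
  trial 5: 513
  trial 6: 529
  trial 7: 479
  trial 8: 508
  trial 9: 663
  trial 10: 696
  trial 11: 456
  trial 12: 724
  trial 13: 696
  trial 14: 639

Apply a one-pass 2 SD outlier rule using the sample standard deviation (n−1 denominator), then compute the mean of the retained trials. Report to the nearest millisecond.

n = 14, ΣRT = 9426, M = 673.286
Σ(x−M)² = 1275910.86; s = √(1275910.86/13) = 313.284
Cutoffs: 673.286 ± 2·313.284 → [46.7, 1299.9]
Outside: 1720 → excluded.
Retained (n=13): Σ = 7706, mean = 7706/13 = 592.769

593 ms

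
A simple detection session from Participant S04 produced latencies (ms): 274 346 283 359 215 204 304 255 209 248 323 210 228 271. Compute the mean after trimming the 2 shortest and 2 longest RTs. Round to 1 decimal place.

261.1 ms

Sorted: 204, 209, 210, 215, 228, 248, 255, 271, 274, 283, 304, 323, 346, 359
Drop lowest 2 (204, 209) and highest 2 (346, 359)
Remaining (n=10): Σ = 2611, mean = 2611/10 = 261.100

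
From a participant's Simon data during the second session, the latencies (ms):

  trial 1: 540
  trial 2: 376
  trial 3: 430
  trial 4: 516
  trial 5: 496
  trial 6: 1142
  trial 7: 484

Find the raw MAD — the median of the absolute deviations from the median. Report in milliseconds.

44 ms

Sorted: 376, 430, 484, 496, 516, 540, 1142 → median = 496
|x − 496|: 44, 120, 66, 20, 0, 646, 12
Sorted deviations: 0, 12, 20, 44, 66, 120, 646 → MAD = 44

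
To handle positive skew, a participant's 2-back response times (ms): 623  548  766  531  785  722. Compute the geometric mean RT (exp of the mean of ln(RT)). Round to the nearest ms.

655 ms

ln(RT): 6.4345, 6.3063, 6.6412, 6.2748, 6.6657, 6.5820
Mean ln(RT) = 38.9045/6 = 6.48408
Geometric mean = exp(6.48408) = 654.64 ms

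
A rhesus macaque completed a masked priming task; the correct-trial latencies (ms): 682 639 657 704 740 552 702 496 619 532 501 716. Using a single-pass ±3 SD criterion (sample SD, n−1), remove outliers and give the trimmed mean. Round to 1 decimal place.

628.3 ms

n = 12, ΣRT = 7540, M = 628.333
Σ(x−M)² = 84042.67; s = √(84042.67/11) = 87.408
Cutoffs: 628.333 ± 3·87.408 → [366.1, 890.6]
No RTs fall outside the cutoffs; all 12 retained. Mean = 7540/12 = 628.333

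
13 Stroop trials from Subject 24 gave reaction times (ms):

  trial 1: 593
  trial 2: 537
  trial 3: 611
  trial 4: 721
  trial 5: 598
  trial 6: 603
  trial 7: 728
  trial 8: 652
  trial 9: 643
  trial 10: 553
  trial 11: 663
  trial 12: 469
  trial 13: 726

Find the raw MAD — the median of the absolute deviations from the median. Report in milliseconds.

52 ms

Sorted: 469, 537, 553, 593, 598, 603, 611, 643, 652, 663, 721, 726, 728 → median = 611
|x − 611|: 18, 74, 0, 110, 13, 8, 117, 41, 32, 58, 52, 142, 115
Sorted deviations: 0, 8, 13, 18, 32, 41, 52, 58, 74, 110, 115, 117, 142 → MAD = 52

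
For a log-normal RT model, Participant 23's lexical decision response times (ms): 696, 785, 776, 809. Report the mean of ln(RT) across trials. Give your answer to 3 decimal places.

6.640

ln(RT): 6.5453, 6.6657, 6.6542, 6.6958
Σ ln(RT) = 26.5610
Mean = 26.5610/4 = 6.64025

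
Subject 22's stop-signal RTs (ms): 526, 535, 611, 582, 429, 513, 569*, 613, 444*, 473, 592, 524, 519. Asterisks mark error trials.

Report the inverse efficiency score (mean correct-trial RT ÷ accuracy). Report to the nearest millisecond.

Correct trials (n=11): 526, 535, 611, 582, 429, 513, 613, 473, 592, 524, 519
Mean correct RT = 5917/11 = 537.9091 ms
Proportion correct = 11/13
IES = 537.9091 / (11/13) = 635.711 ms

636 ms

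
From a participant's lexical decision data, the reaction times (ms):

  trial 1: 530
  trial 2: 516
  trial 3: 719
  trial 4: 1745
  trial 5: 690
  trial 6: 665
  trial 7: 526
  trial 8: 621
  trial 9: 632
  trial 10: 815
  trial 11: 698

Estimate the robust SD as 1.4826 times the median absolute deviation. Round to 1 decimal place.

80.1 ms

Sorted: 516, 526, 530, 621, 632, 665, 690, 698, 719, 815, 1745 → median = 665
|x − 665| sorted: 0, 25, 33, 33, 44, 54, 135, 139, 149, 150, 1080 → MAD = 54
Robust SD ≈ 1.4826 × 54 = 80.060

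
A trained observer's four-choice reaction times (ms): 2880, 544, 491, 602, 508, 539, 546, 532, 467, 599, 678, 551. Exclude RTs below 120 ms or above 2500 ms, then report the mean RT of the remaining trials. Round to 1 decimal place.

550.6 ms

Excluded: 2880
Retained (n=11): Σ = 6057
Mean = 6057/11 = 550.6364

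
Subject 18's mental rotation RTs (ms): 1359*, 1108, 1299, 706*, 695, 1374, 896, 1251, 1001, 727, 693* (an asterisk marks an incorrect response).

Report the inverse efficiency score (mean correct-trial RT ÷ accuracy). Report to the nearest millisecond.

Correct trials (n=8): 1108, 1299, 695, 1374, 896, 1251, 1001, 727
Mean correct RT = 8351/8 = 1043.8750 ms
Proportion correct = 8/11
IES = 1043.8750 / (8/11) = 1435.328 ms

1435 ms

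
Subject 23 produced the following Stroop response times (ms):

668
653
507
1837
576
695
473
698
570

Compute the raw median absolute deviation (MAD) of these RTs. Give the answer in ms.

77 ms

Sorted: 473, 507, 570, 576, 653, 668, 695, 698, 1837 → median = 653
|x − 653|: 15, 0, 146, 1184, 77, 42, 180, 45, 83
Sorted deviations: 0, 15, 42, 45, 77, 83, 146, 180, 1184 → MAD = 77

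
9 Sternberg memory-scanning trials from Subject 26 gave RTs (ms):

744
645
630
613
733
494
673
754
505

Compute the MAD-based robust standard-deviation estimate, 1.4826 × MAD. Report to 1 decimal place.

Sorted: 494, 505, 613, 630, 645, 673, 733, 744, 754 → median = 645
|x − 645| sorted: 0, 15, 28, 32, 88, 99, 109, 140, 151 → MAD = 88
Robust SD ≈ 1.4826 × 88 = 130.469

130.5 ms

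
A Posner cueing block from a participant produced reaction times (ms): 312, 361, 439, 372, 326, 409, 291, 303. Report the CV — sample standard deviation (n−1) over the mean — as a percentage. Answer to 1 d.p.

n = 8, Σ = 2813, M = 351.6250
Σ(x−M)² = 19695.875; s = √(19695.875/7) = 53.0443
CV = 53.0443 / 351.6250 = 0.15085 = 15.085%

15.1%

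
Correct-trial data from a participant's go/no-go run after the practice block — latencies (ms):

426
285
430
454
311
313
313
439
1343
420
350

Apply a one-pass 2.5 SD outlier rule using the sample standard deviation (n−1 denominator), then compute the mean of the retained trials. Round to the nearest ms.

n = 11, ΣRT = 5084, M = 462.182
Σ(x−M)² = 891913.64; s = √(891913.64/10) = 298.649
Cutoffs: 462.182 ± 2.5·298.649 → [-284.4, 1208.8]
Outside: 1343 → excluded.
Retained (n=10): Σ = 3741, mean = 3741/10 = 374.100

374 ms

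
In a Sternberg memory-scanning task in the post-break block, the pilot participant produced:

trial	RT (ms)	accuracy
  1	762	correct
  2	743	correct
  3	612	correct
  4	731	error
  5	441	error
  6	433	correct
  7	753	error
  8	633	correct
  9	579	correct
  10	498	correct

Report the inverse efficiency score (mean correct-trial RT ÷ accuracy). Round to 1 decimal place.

869.4 ms

Correct trials (n=7): 762, 743, 612, 433, 633, 579, 498
Mean correct RT = 4260/7 = 608.5714 ms
Proportion correct = 7/10
IES = 608.5714 / (7/10) = 869.388 ms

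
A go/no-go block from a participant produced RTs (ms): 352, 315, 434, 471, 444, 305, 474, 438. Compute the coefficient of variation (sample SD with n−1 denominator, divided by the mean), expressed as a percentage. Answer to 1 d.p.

17.1%

n = 8, Σ = 3233, M = 404.1250
Σ(x−M)² = 33470.875; s = √(33470.875/7) = 69.1488
CV = 69.1488 / 404.1250 = 0.17111 = 17.111%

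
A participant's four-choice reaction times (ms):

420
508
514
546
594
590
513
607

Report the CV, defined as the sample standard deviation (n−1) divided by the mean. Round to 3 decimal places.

0.115

n = 8, Σ = 4292, M = 536.5000
Σ(x−M)² = 26672.000; s = √(26672.000/7) = 61.7275
CV = 61.7275 / 536.5000 = 0.11506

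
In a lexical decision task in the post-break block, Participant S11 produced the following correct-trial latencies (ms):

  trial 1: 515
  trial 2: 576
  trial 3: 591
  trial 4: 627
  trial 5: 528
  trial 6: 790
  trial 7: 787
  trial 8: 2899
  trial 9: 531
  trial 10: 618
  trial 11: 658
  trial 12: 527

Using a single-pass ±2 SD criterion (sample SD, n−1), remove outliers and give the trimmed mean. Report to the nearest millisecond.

613 ms

n = 12, ΣRT = 9647, M = 803.917
Σ(x−M)² = 4885058.92; s = √(4885058.92/11) = 666.405
Cutoffs: 803.917 ± 2·666.405 → [-528.9, 2136.7]
Outside: 2899 → excluded.
Retained (n=11): Σ = 6748, mean = 6748/11 = 613.455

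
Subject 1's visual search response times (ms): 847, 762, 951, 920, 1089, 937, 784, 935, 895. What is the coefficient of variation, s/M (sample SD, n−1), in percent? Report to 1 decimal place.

10.8%

n = 9, Σ = 8120, M = 902.2222
Σ(x−M)² = 76605.556; s = √(76605.556/8) = 97.8555
CV = 97.8555 / 902.2222 = 0.10846 = 10.846%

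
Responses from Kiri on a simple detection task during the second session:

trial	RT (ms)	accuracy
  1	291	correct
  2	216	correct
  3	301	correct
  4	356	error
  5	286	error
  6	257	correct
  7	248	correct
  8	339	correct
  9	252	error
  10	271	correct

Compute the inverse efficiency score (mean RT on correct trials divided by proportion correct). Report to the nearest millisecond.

Correct trials (n=7): 291, 216, 301, 257, 248, 339, 271
Mean correct RT = 1923/7 = 274.7143 ms
Proportion correct = 7/10
IES = 274.7143 / (7/10) = 392.449 ms

392 ms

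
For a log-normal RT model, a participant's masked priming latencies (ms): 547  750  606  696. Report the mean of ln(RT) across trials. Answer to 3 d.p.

ln(RT): 6.3044, 6.6201, 6.4069, 6.5453
Σ ln(RT) = 25.8768
Mean = 25.8768/4 = 6.46919

6.469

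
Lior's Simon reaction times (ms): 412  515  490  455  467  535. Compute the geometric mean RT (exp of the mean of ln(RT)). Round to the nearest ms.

477 ms

ln(RT): 6.0210, 6.2442, 6.1944, 6.1203, 6.1463, 6.2823
Mean ln(RT) = 37.0085/6 = 6.16808
Geometric mean = exp(6.16808) = 477.27 ms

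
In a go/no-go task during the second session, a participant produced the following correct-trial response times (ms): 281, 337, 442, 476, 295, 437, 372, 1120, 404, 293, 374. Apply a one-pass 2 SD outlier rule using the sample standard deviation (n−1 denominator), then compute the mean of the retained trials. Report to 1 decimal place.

n = 11, ΣRT = 4831, M = 439.182
Σ(x−M)² = 552501.64; s = √(552501.64/10) = 235.054
Cutoffs: 439.182 ± 2·235.054 → [-30.9, 909.3]
Outside: 1120 → excluded.
Retained (n=10): Σ = 3711, mean = 3711/10 = 371.100

371.1 ms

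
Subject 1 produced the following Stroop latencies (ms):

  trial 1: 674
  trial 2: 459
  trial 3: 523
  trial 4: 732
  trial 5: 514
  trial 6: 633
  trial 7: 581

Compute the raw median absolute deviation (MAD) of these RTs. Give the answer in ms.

Sorted: 459, 514, 523, 581, 633, 674, 732 → median = 581
|x − 581|: 93, 122, 58, 151, 67, 52, 0
Sorted deviations: 0, 52, 58, 67, 93, 122, 151 → MAD = 67

67 ms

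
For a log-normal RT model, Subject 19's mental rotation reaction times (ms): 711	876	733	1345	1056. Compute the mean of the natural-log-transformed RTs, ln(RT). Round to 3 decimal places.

6.821

ln(RT): 6.5667, 6.7754, 6.5971, 7.2041, 6.9622
Σ ln(RT) = 34.1056
Mean = 34.1056/5 = 6.82112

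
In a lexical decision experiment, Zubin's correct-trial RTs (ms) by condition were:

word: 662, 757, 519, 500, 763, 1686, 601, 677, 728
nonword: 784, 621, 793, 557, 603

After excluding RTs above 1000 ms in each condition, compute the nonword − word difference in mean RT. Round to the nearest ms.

word: exclude 1686
M(word) = 5207/8 = 650.875
M(nonword) = 3358/5 = 671.600
Difference = 671.600 − 650.875 = 20.725 ms

21 ms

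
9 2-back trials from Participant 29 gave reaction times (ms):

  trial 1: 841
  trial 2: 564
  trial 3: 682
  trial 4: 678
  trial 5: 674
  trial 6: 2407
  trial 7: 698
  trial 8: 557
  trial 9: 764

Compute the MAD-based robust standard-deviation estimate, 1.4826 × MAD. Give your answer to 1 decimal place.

Sorted: 557, 564, 674, 678, 682, 698, 764, 841, 2407 → median = 682
|x − 682| sorted: 0, 4, 8, 16, 82, 118, 125, 159, 1725 → MAD = 82
Robust SD ≈ 1.4826 × 82 = 121.573

121.6 ms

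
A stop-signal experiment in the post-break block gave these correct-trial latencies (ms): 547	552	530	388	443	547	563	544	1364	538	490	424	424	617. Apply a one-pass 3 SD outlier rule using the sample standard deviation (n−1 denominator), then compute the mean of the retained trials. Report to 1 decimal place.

508.2 ms

n = 14, ΣRT = 7971, M = 569.357
Σ(x−M)² = 735655.21; s = √(735655.21/13) = 237.884
Cutoffs: 569.357 ± 3·237.884 → [-144.3, 1283.0]
Outside: 1364 → excluded.
Retained (n=13): Σ = 6607, mean = 6607/13 = 508.231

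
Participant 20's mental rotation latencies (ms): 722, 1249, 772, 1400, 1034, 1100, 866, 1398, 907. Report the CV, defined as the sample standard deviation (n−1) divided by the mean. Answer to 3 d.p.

0.244

n = 9, Σ = 9448, M = 1049.7778
Σ(x−M)² = 525133.556; s = √(525133.556/8) = 256.2064
CV = 256.2064 / 1049.7778 = 0.24406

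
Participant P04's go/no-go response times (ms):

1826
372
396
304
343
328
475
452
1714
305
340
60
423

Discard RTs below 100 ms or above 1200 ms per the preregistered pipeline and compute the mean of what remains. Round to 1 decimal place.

Excluded: 60, 1714, 1826
Retained (n=10): Σ = 3738
Mean = 3738/10 = 373.8000

373.8 ms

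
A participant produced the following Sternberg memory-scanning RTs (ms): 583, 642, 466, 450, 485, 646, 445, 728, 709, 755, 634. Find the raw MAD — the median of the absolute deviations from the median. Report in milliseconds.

Sorted: 445, 450, 466, 485, 583, 634, 642, 646, 709, 728, 755 → median = 634
|x − 634|: 51, 8, 168, 184, 149, 12, 189, 94, 75, 121, 0
Sorted deviations: 0, 8, 12, 51, 75, 94, 121, 149, 168, 184, 189 → MAD = 94

94 ms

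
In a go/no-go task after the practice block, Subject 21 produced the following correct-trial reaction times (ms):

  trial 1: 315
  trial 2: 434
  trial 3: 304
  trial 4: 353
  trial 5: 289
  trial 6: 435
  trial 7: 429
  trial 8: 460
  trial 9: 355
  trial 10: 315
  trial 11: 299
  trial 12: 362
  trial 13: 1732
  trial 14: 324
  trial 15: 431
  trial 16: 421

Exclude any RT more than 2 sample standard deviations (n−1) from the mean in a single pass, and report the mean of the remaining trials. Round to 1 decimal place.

368.4 ms

n = 16, ΣRT = 7258, M = 453.625
Σ(x−M)² = 1794079.75; s = √(1794079.75/15) = 345.840
Cutoffs: 453.625 ± 2·345.840 → [-238.1, 1145.3]
Outside: 1732 → excluded.
Retained (n=15): Σ = 5526, mean = 5526/15 = 368.400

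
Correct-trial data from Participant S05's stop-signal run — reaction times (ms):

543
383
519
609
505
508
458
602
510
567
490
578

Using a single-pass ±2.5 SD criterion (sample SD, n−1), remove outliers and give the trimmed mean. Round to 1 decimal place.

n = 12, ΣRT = 6272, M = 522.667
Σ(x−M)² = 44644.67; s = √(44644.67/11) = 63.707
Cutoffs: 522.667 ± 2.5·63.707 → [363.4, 681.9]
No RTs fall outside the cutoffs; all 12 retained. Mean = 6272/12 = 522.667

522.7 ms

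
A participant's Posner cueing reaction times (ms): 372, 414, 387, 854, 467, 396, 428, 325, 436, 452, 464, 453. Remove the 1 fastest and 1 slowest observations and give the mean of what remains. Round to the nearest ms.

427 ms

Sorted: 325, 372, 387, 396, 414, 428, 436, 452, 453, 464, 467, 854
Drop lowest 1 (325) and highest 1 (854)
Remaining (n=10): Σ = 4269, mean = 4269/10 = 426.900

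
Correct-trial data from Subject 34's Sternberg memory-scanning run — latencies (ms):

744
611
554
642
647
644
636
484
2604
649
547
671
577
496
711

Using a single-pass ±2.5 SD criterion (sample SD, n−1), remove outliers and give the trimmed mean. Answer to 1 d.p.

615.2 ms

n = 15, ΣRT = 11217, M = 747.800
Σ(x−M)² = 3765894.40; s = √(3765894.40/14) = 518.645
Cutoffs: 747.800 ± 2.5·518.645 → [-548.8, 2044.4]
Outside: 2604 → excluded.
Retained (n=14): Σ = 8613, mean = 8613/14 = 615.214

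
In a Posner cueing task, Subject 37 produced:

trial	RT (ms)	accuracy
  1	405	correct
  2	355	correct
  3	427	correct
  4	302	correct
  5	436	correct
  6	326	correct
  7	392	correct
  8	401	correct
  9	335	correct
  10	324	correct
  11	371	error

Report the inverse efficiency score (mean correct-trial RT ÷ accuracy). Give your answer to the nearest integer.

407 ms

Correct trials (n=10): 405, 355, 427, 302, 436, 326, 392, 401, 335, 324
Mean correct RT = 3703/10 = 370.3000 ms
Proportion correct = 10/11
IES = 370.3000 / (10/11) = 407.330 ms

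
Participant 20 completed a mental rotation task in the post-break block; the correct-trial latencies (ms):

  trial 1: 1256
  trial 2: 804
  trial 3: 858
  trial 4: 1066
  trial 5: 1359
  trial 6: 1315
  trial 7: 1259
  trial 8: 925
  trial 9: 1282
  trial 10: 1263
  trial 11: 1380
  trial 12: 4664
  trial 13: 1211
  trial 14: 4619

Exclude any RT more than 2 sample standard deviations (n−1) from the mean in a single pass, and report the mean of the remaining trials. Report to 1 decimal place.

1164.8 ms

n = 14, ΣRT = 23261, M = 1661.500
Σ(x−M)² = 21162803.50; s = √(21162803.50/13) = 1275.895
Cutoffs: 1661.500 ± 2·1275.895 → [-890.3, 4213.3]
Outside: 4619, 4664 → excluded.
Retained (n=12): Σ = 13978, mean = 13978/12 = 1164.833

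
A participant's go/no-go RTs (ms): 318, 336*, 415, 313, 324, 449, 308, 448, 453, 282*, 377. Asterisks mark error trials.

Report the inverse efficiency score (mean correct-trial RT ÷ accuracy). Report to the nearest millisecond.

Correct trials (n=9): 318, 415, 313, 324, 449, 308, 448, 453, 377
Mean correct RT = 3405/9 = 378.3333 ms
Proportion correct = 9/11
IES = 378.3333 / (9/11) = 462.407 ms

462 ms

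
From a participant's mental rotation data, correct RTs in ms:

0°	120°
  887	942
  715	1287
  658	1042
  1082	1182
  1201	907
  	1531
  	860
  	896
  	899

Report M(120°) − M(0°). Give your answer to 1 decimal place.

M(0°) = 4543/5 = 908.600
M(120°) = 9546/9 = 1060.667
Difference = 1060.667 − 908.600 = 152.067 ms

152.1 ms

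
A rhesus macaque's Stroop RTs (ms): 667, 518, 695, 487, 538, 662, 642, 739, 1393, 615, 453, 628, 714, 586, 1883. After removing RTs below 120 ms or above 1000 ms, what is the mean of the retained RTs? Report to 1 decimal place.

611.1 ms

Excluded: 1393, 1883
Retained (n=13): Σ = 7944
Mean = 7944/13 = 611.0769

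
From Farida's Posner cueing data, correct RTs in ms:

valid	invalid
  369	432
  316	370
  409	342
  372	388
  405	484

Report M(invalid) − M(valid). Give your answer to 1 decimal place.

29.0 ms

M(valid) = 1871/5 = 374.200
M(invalid) = 2016/5 = 403.200
Difference = 403.200 − 374.200 = 29.000 ms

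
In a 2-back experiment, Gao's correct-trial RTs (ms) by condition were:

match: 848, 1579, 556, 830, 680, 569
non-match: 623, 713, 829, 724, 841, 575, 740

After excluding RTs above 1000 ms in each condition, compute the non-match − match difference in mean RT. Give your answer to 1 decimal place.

match: exclude 1579
M(match) = 3483/5 = 696.600
M(non-match) = 5045/7 = 720.714
Difference = 720.714 − 696.600 = 24.114 ms

24.1 ms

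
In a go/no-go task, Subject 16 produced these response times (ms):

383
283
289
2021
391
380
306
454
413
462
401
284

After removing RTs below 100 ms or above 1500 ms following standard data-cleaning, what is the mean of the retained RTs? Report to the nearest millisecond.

Excluded: 2021
Retained (n=11): Σ = 4046
Mean = 4046/11 = 367.8182

368 ms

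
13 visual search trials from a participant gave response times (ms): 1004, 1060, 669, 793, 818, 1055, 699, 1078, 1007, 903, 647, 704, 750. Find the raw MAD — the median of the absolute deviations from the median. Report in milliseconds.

Sorted: 647, 669, 699, 704, 750, 793, 818, 903, 1004, 1007, 1055, 1060, 1078 → median = 818
|x − 818|: 186, 242, 149, 25, 0, 237, 119, 260, 189, 85, 171, 114, 68
Sorted deviations: 0, 25, 68, 85, 114, 119, 149, 171, 186, 189, 237, 242, 260 → MAD = 149

149 ms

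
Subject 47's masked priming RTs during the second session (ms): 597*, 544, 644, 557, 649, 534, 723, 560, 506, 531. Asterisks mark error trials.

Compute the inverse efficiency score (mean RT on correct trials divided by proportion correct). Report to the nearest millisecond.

648 ms

Correct trials (n=9): 544, 644, 557, 649, 534, 723, 560, 506, 531
Mean correct RT = 5248/9 = 583.1111 ms
Proportion correct = 9/10
IES = 583.1111 / (9/10) = 647.901 ms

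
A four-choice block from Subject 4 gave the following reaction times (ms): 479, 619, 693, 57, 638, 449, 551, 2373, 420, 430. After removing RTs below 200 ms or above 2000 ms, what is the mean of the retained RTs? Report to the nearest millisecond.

535 ms

Excluded: 57, 2373
Retained (n=8): Σ = 4279
Mean = 4279/8 = 534.8750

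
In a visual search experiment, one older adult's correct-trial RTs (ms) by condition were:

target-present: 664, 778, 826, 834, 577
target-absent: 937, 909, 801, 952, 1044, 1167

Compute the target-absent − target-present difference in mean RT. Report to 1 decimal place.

M(target-present) = 3679/5 = 735.800
M(target-absent) = 5810/6 = 968.333
Difference = 968.333 − 735.800 = 232.533 ms

232.5 ms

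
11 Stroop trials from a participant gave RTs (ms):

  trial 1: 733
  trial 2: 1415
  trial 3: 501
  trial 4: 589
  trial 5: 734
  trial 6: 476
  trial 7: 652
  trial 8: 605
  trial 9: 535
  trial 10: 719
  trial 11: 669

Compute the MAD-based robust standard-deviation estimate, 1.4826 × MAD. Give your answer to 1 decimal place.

120.1 ms

Sorted: 476, 501, 535, 589, 605, 652, 669, 719, 733, 734, 1415 → median = 652
|x − 652| sorted: 0, 17, 47, 63, 67, 81, 82, 117, 151, 176, 763 → MAD = 81
Robust SD ≈ 1.4826 × 81 = 120.091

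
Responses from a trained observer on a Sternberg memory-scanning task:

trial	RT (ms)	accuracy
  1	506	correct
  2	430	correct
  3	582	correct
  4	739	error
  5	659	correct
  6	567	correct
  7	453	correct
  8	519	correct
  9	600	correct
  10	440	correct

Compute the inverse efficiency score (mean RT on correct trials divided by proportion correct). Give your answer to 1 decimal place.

Correct trials (n=9): 506, 430, 582, 659, 567, 453, 519, 600, 440
Mean correct RT = 4756/9 = 528.4444 ms
Proportion correct = 9/10
IES = 528.4444 / (9/10) = 587.160 ms

587.2 ms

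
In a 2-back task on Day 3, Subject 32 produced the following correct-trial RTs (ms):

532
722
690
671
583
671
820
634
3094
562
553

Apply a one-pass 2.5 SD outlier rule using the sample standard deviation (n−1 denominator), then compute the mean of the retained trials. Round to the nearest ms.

n = 11, ΣRT = 9532, M = 866.545
Σ(x−M)² = 5529712.73; s = √(5529712.73/10) = 743.620
Cutoffs: 866.545 ± 2.5·743.620 → [-992.5, 2725.6]
Outside: 3094 → excluded.
Retained (n=10): Σ = 6438, mean = 6438/10 = 643.800

644 ms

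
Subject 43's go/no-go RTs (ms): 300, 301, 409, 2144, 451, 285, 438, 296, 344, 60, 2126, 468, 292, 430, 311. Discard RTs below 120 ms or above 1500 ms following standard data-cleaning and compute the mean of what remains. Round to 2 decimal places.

Excluded: 60, 2126, 2144
Retained (n=12): Σ = 4325
Mean = 4325/12 = 360.4167

360.42 ms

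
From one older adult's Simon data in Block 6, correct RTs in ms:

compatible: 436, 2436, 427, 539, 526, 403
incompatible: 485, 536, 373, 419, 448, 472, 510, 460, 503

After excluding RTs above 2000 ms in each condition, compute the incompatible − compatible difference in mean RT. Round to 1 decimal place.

1.1 ms

compatible: exclude 2436
M(compatible) = 2331/5 = 466.200
M(incompatible) = 4206/9 = 467.333
Difference = 467.333 − 466.200 = 1.133 ms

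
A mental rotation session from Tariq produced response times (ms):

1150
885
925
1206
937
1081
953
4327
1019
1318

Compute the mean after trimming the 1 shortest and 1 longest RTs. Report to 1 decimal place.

1073.6 ms

Sorted: 885, 925, 937, 953, 1019, 1081, 1150, 1206, 1318, 4327
Drop lowest 1 (885) and highest 1 (4327)
Remaining (n=8): Σ = 8589, mean = 8589/8 = 1073.625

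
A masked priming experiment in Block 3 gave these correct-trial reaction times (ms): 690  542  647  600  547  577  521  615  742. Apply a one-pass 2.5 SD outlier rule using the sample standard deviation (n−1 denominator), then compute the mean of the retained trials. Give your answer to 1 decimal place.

n = 9, ΣRT = 5481, M = 609.000
Σ(x−M)² = 42912.00; s = √(42912.00/8) = 73.239
Cutoffs: 609.000 ± 2.5·73.239 → [425.9, 792.1]
No RTs fall outside the cutoffs; all 9 retained. Mean = 5481/9 = 609.000

609.0 ms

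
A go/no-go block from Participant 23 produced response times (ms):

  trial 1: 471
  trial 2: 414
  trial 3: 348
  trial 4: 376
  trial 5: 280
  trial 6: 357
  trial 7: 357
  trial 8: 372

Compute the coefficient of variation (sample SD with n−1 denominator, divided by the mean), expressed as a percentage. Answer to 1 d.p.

n = 8, Σ = 2975, M = 371.8750
Σ(x−M)² = 21070.875; s = √(21070.875/7) = 54.8646
CV = 54.8646 / 371.8750 = 0.14754 = 14.754%

14.8%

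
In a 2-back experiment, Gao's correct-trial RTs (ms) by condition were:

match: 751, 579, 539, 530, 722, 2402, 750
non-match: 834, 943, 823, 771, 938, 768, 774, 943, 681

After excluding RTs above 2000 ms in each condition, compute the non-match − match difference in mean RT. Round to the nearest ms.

match: exclude 2402
M(match) = 3871/6 = 645.167
M(non-match) = 7475/9 = 830.556
Difference = 830.556 − 645.167 = 185.389 ms

185 ms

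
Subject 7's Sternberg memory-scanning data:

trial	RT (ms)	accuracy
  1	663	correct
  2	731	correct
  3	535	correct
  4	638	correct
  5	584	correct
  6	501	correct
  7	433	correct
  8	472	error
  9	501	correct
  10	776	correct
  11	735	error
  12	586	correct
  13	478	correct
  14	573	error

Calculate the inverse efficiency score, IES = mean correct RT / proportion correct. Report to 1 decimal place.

743.5 ms

Correct trials (n=11): 663, 731, 535, 638, 584, 501, 433, 501, 776, 586, 478
Mean correct RT = 6426/11 = 584.1818 ms
Proportion correct = 11/14
IES = 584.1818 / (11/14) = 743.504 ms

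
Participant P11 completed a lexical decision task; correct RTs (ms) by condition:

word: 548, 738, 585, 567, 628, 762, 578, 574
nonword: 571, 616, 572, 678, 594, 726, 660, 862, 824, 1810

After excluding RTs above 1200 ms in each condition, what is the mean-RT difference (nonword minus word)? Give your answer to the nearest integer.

nonword: exclude 1810
M(word) = 4980/8 = 622.500
M(nonword) = 6103/9 = 678.111
Difference = 678.111 − 622.500 = 55.611 ms

56 ms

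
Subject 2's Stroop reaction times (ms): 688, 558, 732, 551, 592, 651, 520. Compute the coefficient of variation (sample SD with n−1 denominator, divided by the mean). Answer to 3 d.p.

n = 7, Σ = 4292, M = 613.1429
Σ(x−M)² = 37188.857; s = √(37188.857/6) = 78.7283
CV = 78.7283 / 613.1429 = 0.12840

0.128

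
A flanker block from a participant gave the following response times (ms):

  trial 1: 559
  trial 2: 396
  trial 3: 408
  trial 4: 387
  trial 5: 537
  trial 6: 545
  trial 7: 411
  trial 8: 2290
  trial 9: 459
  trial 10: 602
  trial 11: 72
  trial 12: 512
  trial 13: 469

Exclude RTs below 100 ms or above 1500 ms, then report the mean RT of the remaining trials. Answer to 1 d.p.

480.5 ms

Excluded: 72, 2290
Retained (n=11): Σ = 5285
Mean = 5285/11 = 480.4545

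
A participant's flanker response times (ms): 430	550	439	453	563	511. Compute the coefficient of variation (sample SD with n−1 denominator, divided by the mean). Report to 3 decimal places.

n = 6, Σ = 2946, M = 491.0000
Σ(x−M)² = 16934.000; s = √(16934.000/5) = 58.1962
CV = 58.1962 / 491.0000 = 0.11853

0.119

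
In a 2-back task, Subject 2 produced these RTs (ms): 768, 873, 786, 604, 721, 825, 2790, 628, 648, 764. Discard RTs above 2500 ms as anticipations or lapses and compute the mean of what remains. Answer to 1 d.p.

735.2 ms

Excluded: 2790
Retained (n=9): Σ = 6617
Mean = 6617/9 = 735.2222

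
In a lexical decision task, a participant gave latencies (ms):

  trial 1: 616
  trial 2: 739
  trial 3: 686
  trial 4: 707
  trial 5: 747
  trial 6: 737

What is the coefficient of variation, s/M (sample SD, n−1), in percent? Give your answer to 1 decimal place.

7.0%

n = 6, Σ = 4232, M = 705.3333
Σ(x−M)² = 12229.333; s = √(12229.333/5) = 49.4557
CV = 49.4557 / 705.3333 = 0.07012 = 7.012%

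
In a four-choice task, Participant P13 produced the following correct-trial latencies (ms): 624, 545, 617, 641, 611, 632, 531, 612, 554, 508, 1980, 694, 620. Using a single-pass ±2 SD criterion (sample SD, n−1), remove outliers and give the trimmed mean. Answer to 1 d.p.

599.1 ms

n = 13, ΣRT = 9169, M = 705.308
Σ(x−M)² = 1791670.77; s = √(1791670.77/12) = 386.401
Cutoffs: 705.308 ± 2·386.401 → [-67.5, 1478.1]
Outside: 1980 → excluded.
Retained (n=12): Σ = 7189, mean = 7189/12 = 599.083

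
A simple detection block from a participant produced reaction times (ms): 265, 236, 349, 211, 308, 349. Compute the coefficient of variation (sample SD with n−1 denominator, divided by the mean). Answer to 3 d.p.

0.204

n = 6, Σ = 1718, M = 286.3333
Σ(x−M)² = 16987.333; s = √(16987.333/5) = 58.2878
CV = 58.2878 / 286.3333 = 0.20357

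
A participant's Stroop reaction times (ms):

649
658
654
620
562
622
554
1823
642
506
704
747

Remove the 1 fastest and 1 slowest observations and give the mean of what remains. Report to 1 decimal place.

641.2 ms

Sorted: 506, 554, 562, 620, 622, 642, 649, 654, 658, 704, 747, 1823
Drop lowest 1 (506) and highest 1 (1823)
Remaining (n=10): Σ = 6412, mean = 6412/10 = 641.200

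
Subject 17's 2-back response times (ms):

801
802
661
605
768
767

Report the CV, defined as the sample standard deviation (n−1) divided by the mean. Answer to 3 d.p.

0.111

n = 6, Σ = 4404, M = 734.0000
Σ(x−M)² = 33328.000; s = √(33328.000/5) = 81.6431
CV = 81.6431 / 734.0000 = 0.11123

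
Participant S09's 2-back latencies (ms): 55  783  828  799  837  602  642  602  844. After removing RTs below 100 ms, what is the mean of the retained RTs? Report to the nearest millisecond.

742 ms

Excluded: 55
Retained (n=8): Σ = 5937
Mean = 5937/8 = 742.1250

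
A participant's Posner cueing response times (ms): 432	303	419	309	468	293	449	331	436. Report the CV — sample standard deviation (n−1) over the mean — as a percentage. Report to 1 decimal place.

n = 9, Σ = 3440, M = 382.2222
Σ(x−M)² = 40761.556; s = √(40761.556/8) = 71.3806
CV = 71.3806 / 382.2222 = 0.18675 = 18.675%

18.7%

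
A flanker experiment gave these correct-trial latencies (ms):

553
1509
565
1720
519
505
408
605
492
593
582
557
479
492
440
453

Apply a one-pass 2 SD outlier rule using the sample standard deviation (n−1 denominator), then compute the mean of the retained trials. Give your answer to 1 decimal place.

517.4 ms

n = 16, ΣRT = 10472, M = 654.500
Σ(x−M)² = 2176466.00; s = √(2176466.00/15) = 380.917
Cutoffs: 654.500 ± 2·380.917 → [-107.3, 1416.3]
Outside: 1509, 1720 → excluded.
Retained (n=14): Σ = 7243, mean = 7243/14 = 517.357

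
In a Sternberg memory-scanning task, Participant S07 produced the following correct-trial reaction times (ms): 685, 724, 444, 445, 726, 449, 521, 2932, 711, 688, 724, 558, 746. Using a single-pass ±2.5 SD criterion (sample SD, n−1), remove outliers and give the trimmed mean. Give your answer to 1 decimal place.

n = 13, ΣRT = 10353, M = 796.385
Σ(x−M)² = 5111255.08; s = √(5111255.08/12) = 652.639
Cutoffs: 796.385 ± 2.5·652.639 → [-835.2, 2428.0]
Outside: 2932 → excluded.
Retained (n=12): Σ = 7421, mean = 7421/12 = 618.417

618.4 ms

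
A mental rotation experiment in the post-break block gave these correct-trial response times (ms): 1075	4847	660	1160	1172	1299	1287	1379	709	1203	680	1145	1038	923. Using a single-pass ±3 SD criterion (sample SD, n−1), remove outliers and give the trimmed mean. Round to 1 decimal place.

n = 14, ΣRT = 18577, M = 1326.929
Σ(x−M)² = 14051564.93; s = √(14051564.93/13) = 1039.658
Cutoffs: 1326.929 ± 3·1039.658 → [-1792.0, 4445.9]
Outside: 4847 → excluded.
Retained (n=13): Σ = 13730, mean = 13730/13 = 1056.154

1056.2 ms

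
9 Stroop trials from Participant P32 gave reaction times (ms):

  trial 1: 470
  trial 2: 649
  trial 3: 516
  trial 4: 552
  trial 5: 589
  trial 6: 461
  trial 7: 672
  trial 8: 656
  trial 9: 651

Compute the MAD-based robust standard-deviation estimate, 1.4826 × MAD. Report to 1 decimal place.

Sorted: 461, 470, 516, 552, 589, 649, 651, 656, 672 → median = 589
|x − 589| sorted: 0, 37, 60, 62, 67, 73, 83, 119, 128 → MAD = 67
Robust SD ≈ 1.4826 × 67 = 99.334

99.3 ms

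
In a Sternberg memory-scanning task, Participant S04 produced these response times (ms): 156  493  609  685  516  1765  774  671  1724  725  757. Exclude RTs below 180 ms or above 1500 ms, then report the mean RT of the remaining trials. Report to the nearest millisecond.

Excluded: 156, 1724, 1765
Retained (n=8): Σ = 5230
Mean = 5230/8 = 653.7500

654 ms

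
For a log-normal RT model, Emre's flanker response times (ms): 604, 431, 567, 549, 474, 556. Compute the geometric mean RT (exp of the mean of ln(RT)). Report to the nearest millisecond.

527 ms

ln(RT): 6.4036, 6.0661, 6.3404, 6.3081, 6.1612, 6.3208
Mean ln(RT) = 37.6001/6 = 6.26669
Geometric mean = exp(6.26669) = 526.73 ms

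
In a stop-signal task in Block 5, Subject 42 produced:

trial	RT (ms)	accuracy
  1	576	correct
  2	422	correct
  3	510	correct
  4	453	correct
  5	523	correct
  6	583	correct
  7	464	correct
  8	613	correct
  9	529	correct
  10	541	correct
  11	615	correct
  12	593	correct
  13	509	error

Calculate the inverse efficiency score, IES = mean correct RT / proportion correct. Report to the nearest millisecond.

580 ms

Correct trials (n=12): 576, 422, 510, 453, 523, 583, 464, 613, 529, 541, 615, 593
Mean correct RT = 6422/12 = 535.1667 ms
Proportion correct = 12/13
IES = 535.1667 / (12/13) = 579.764 ms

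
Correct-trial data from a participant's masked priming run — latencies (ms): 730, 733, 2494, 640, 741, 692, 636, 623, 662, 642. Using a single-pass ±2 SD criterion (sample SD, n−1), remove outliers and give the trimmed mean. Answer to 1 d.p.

n = 10, ΣRT = 8593, M = 859.300
Σ(x−M)² = 2986838.10; s = √(2986838.10/9) = 576.082
Cutoffs: 859.300 ± 2·576.082 → [-292.9, 2011.5]
Outside: 2494 → excluded.
Retained (n=9): Σ = 6099, mean = 6099/9 = 677.667

677.7 ms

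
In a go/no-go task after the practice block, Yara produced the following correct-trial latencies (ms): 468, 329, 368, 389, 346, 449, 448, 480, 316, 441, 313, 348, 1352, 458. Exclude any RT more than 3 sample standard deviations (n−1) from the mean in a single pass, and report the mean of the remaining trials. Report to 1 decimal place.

396.4 ms

n = 14, ΣRT = 6505, M = 464.643
Σ(x−M)² = 895007.21; s = √(895007.21/13) = 262.387
Cutoffs: 464.643 ± 3·262.387 → [-322.5, 1251.8]
Outside: 1352 → excluded.
Retained (n=13): Σ = 5153, mean = 5153/13 = 396.385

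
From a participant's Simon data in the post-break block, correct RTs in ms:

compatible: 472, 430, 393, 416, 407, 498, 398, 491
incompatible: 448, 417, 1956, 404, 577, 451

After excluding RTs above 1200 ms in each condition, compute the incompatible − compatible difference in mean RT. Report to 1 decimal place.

21.3 ms

incompatible: exclude 1956
M(compatible) = 3505/8 = 438.125
M(incompatible) = 2297/5 = 459.400
Difference = 459.400 − 438.125 = 21.275 ms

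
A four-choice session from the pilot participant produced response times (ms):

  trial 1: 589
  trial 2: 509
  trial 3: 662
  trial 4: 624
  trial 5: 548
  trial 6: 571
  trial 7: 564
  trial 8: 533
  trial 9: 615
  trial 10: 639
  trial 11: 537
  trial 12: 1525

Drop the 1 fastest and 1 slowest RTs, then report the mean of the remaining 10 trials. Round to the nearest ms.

Sorted: 509, 533, 537, 548, 564, 571, 589, 615, 624, 639, 662, 1525
Drop lowest 1 (509) and highest 1 (1525)
Remaining (n=10): Σ = 5882, mean = 5882/10 = 588.200

588 ms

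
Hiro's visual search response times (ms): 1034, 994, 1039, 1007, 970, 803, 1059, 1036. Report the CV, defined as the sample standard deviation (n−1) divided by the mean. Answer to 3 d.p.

n = 8, Σ = 7942, M = 992.7500
Σ(x−M)² = 46827.500; s = √(46827.500/7) = 81.7902
CV = 81.7902 / 992.7500 = 0.08239

0.082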